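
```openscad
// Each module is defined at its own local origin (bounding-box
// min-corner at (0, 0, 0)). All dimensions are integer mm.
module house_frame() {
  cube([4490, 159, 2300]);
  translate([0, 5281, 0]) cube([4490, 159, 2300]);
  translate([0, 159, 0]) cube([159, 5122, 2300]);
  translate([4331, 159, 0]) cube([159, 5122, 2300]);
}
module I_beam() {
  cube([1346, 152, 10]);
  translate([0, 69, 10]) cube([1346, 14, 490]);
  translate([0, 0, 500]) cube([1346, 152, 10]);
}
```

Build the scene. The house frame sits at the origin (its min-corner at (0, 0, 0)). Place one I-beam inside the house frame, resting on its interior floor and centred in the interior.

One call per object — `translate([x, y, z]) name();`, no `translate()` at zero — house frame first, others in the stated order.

house_frame();
translate([1572, 2644, 0]) I_beam();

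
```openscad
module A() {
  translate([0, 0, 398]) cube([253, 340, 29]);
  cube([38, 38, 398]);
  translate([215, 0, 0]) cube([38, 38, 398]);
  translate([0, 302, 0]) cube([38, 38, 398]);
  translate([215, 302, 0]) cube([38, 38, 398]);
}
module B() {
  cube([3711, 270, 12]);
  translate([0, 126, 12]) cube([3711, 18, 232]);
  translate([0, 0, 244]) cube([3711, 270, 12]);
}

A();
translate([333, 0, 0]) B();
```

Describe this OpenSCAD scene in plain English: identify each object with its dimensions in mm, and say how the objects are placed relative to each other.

A is a four-legged stool. The seat is 253×340 mm, 29 mm thick, top at z = 427 mm. It stands on four square legs, each 38×38 mm in cross-section, from z = 0 to the seat underside, each flush with a corner of the seat.

B is an I-beam lying along x, 3711 mm long. Overall section height 256 mm. Two flanges 270 mm wide (y) and 12 mm thick, one on the floor and one at the top; a web 18 mm thick runs between them, centred on the flange width.

The I-beam is on the floor beside the stool on its +x side.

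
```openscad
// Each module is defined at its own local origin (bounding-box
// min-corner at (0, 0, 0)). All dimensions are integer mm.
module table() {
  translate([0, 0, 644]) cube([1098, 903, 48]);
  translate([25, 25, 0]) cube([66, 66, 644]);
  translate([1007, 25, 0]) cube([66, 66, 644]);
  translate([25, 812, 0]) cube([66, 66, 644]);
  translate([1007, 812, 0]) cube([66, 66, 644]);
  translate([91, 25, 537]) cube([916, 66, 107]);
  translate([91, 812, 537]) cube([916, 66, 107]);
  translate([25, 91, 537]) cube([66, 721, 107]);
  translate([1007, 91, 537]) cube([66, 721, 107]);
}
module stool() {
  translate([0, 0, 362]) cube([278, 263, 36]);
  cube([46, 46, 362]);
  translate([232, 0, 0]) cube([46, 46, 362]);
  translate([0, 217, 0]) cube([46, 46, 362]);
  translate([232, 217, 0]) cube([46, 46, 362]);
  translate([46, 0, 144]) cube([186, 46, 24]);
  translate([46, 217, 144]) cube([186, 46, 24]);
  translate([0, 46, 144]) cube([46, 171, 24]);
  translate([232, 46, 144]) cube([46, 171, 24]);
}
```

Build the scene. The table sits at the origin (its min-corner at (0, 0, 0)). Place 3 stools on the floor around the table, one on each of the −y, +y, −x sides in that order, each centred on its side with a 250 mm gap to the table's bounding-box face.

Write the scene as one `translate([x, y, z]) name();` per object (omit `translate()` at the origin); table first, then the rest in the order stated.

table();
translate([410, -513, 0]) stool();
translate([410, 1153, 0]) stool();
translate([-528, 320, 0]) stool();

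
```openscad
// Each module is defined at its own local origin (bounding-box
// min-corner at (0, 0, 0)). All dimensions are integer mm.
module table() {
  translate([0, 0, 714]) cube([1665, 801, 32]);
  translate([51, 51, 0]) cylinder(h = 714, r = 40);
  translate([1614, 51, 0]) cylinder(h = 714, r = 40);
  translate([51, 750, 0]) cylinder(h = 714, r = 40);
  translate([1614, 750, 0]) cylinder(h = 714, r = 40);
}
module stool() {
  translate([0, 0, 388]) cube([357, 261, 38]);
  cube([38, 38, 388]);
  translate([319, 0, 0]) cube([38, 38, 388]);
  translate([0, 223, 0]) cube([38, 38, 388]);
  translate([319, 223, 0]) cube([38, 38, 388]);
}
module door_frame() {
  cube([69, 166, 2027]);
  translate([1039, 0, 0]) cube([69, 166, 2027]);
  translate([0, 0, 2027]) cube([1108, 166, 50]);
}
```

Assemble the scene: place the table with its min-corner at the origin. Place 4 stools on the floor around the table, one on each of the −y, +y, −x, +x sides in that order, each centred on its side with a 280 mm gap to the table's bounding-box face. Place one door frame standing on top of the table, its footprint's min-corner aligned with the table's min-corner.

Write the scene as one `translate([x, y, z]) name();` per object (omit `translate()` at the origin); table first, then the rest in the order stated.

table();
translate([654, -541, 0]) stool();
translate([654, 1081, 0]) stool();
translate([-637, 270, 0]) stool();
translate([1945, 270, 0]) stool();
translate([0, 0, 746]) door_frame();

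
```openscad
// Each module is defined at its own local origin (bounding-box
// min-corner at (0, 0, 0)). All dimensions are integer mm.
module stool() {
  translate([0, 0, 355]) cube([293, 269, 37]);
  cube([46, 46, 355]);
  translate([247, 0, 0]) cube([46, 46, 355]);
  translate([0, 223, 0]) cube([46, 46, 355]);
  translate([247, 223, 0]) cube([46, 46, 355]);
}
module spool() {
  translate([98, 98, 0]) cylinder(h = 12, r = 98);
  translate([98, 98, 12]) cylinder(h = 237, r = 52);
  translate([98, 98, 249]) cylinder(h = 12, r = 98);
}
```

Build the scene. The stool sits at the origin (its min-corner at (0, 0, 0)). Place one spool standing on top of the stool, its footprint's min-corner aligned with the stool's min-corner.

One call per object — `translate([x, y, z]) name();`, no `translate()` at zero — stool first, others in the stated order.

stool();
translate([0, 0, 392]) spool();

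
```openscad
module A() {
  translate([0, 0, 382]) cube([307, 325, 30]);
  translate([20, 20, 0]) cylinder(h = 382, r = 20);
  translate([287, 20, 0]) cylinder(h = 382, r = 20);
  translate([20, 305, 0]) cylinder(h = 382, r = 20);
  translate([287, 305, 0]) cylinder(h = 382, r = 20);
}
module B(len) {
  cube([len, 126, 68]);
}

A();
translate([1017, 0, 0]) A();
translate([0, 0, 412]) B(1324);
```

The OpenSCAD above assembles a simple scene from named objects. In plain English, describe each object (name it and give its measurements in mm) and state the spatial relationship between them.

A is a simple wooden stool: a rectangular seat 307 mm (x) by 325 mm (y), 30 mm thick, top face at z = 412 mm, on four round legs, each 40 mm in diameter. The legs rest on z = 0, each leg's axis is inset half a diameter from the nearest pair of seat edges (so the leg's bounding box is flush with the corner).

B is a rectangular beam 1324 mm long (x), 126 mm deep (y), 68 mm thick (z).

The beam spans the tops of two stools placed 710 mm apart, resting at z = 412 mm.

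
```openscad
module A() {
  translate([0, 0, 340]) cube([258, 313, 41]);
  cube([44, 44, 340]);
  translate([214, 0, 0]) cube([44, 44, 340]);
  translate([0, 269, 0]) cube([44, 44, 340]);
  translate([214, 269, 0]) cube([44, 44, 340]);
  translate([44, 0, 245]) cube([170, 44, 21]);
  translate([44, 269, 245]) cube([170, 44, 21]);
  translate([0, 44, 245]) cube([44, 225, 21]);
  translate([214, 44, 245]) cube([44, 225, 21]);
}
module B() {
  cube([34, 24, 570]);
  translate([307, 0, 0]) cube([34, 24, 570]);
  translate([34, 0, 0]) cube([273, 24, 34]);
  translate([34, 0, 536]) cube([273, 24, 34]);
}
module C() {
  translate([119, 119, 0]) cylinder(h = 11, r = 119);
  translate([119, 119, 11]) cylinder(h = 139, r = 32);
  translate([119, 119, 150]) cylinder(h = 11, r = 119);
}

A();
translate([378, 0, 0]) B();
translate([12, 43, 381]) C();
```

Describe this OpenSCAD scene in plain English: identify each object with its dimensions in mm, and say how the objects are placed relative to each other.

A is a simple wooden stool: a rectangular seat 258 mm (x) by 313 mm (y), 41 mm thick, top face at z = 381 mm, on four square legs, each 44×44 mm in cross-section. The legs rest on z = 0, each flush with a corner of the seat. Four stretchers, 44 mm wide and 21 mm tall, connect adjacent legs with their undersides at z = 245 mm, each running between the inner faces of the legs it joins and aligned with the legs' outer faces on the other axis.

B is a picture frame with a 273×502 mm rectangular opening (x by z) and a uniform 34 mm border on every side. Frame depth is 24 mm along y. It is built from two vertical stiles running the full outside height and two horizontal rails spanning the gap between the stiles.

C is a spool: two coaxial disc flanges of radius 119 mm and thickness 11 mm, joined by a core cylinder of radius 32 mm and height 139 mm. The lower flange rests on z = 0 and the three cylinders share a vertical axis.

The picture frame is on the floor beside the stool on its +x side. The spool is on top of the stool.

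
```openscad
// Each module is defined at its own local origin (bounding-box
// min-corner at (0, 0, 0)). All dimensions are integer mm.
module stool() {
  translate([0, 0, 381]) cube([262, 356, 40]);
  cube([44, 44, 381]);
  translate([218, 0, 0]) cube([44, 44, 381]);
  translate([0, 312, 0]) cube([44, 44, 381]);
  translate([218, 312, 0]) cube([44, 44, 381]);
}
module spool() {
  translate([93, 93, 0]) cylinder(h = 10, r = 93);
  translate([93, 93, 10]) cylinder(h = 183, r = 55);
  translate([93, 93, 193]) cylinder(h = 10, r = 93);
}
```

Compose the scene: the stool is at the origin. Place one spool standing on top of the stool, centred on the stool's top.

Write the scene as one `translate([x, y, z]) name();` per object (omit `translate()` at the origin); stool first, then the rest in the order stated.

stool();
translate([38, 85, 421]) spool();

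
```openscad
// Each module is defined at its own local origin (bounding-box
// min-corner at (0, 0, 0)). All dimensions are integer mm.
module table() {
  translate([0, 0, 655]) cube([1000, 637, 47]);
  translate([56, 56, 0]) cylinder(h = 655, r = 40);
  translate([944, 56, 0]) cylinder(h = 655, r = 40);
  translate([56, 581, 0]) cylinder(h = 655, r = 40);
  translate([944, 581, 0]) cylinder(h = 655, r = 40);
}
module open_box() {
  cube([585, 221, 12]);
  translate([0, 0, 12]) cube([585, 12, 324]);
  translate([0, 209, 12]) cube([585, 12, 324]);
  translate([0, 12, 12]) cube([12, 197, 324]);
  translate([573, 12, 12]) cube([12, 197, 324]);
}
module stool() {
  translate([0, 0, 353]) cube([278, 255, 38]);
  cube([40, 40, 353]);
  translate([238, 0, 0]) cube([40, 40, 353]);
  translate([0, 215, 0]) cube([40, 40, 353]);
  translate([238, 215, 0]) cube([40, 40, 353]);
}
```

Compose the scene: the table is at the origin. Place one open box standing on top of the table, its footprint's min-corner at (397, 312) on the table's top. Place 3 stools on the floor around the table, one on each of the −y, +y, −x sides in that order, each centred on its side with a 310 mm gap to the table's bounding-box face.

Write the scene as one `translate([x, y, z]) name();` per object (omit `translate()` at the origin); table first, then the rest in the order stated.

table();
translate([397, 312, 702]) open_box();
translate([361, -565, 0]) stool();
translate([361, 947, 0]) stool();
translate([-588, 191, 0]) stool();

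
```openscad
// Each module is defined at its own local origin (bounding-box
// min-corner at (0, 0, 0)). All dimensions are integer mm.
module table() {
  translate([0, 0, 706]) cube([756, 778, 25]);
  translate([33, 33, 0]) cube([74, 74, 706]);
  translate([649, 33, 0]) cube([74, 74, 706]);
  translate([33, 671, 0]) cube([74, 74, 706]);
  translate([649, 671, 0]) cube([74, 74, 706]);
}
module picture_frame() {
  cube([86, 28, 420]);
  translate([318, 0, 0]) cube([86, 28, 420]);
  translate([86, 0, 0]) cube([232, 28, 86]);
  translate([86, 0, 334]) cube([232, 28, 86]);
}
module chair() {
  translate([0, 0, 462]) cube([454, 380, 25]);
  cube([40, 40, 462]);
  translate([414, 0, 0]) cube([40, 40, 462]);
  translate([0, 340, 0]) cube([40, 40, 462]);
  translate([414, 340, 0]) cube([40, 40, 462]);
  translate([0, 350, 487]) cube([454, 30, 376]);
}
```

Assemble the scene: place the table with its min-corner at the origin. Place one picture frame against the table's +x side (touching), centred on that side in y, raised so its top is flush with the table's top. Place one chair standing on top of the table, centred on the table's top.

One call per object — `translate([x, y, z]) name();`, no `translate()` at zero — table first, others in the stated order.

table();
translate([756, 375, 311]) picture_frame();
translate([151, 199, 731]) chair();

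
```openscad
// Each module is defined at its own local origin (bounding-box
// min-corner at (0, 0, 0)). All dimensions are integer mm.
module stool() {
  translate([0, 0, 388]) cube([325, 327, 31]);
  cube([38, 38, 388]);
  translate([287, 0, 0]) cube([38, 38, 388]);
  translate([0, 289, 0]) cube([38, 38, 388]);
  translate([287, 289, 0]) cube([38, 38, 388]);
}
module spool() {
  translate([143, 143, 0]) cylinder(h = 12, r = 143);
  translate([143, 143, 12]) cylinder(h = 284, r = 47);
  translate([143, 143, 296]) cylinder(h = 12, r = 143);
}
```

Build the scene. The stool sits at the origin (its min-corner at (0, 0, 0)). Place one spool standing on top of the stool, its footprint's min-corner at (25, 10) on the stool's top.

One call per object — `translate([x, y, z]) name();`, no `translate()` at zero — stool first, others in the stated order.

stool();
translate([25, 10, 419]) spool();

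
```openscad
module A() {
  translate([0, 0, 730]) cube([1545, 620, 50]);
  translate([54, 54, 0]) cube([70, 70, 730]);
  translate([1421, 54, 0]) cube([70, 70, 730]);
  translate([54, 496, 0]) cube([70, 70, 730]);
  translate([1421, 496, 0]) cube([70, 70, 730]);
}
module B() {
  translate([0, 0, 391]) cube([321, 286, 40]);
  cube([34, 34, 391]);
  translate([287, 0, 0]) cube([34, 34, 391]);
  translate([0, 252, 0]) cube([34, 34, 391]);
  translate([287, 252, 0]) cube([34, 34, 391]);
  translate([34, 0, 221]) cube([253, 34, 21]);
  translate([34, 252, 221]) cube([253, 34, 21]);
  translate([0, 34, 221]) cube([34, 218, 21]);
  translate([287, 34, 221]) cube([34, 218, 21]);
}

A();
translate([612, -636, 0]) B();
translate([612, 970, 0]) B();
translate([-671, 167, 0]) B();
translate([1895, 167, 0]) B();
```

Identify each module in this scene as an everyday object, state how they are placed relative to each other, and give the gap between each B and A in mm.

Each stool's nearest face is 350 mm from the table's bounding box.

A is a table. B is a stool. Four stools sit around the table at the −y, +y, −x, +x sides. The gap between each stool and the table is 350 mm.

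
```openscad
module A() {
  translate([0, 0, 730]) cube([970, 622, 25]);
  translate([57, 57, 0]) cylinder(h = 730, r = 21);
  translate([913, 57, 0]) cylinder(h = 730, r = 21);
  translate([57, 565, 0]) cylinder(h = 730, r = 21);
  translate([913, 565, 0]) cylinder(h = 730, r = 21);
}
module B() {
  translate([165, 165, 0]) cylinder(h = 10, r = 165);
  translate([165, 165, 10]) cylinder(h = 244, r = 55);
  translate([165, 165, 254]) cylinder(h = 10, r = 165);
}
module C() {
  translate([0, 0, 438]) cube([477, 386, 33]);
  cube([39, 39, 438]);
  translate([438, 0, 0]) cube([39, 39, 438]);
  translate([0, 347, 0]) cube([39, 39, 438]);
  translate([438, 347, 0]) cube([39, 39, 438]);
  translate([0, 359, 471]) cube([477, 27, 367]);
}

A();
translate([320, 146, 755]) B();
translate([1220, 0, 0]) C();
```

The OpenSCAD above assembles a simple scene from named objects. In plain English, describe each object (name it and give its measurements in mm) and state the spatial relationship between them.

A is a table: top 970 mm (x) × 622 mm (y), 25 mm thick, upper face at z = 755 mm, on four round legs of 42 mm diameter, each leg's bounding box inset 36 mm from the nearest pair of top edges, running from z = 0 to the bottom of the top.

B is a spool: two coaxial disc flanges of radius 165 mm and thickness 10 mm, joined by a core cylinder of radius 55 mm and height 244 mm. The lower flange rests on z = 0 and the three cylinders share a vertical axis.

C is a chair: 477×386 mm seat, 33 mm thick, top at z = 471 mm, on four 39 mm square corner legs flush with the seat edges. A 27 mm thick backrest slab spans the full seat width, extending 367 mm above the seat top, its back face flush with the seat's +y edge.

The spool is on top of the table, centred. The chair is on the floor beside the table on its +x side.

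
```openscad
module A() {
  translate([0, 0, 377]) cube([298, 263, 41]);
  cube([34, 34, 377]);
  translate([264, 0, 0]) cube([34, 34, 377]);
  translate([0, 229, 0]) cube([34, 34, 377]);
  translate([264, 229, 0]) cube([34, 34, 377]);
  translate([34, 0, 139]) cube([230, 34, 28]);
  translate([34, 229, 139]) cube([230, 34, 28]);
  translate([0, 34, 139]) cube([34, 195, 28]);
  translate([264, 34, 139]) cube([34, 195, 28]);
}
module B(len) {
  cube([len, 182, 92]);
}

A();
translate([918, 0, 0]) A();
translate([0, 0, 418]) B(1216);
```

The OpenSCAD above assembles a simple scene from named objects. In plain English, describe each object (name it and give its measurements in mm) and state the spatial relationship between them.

A is a four-legged stool. The seat is a 298×263×41 mm slab whose top surface is at z = 418 mm; four square legs, each 34×34 mm in cross-section, run from the floor (z = 0) to the underside of the seat, each flush with a corner of the seat. Four stretchers, 34 mm wide and 28 mm tall, connect adjacent legs with their undersides at z = 139 mm, each running between the inner faces of the legs it joins and aligned with the legs' outer faces on the other axis.

B is a rectangular beam 1216 mm long (x), 182 mm deep (y), 92 mm thick (z).

The beam spans the tops of two stools placed 620 mm apart, resting at z = 418 mm.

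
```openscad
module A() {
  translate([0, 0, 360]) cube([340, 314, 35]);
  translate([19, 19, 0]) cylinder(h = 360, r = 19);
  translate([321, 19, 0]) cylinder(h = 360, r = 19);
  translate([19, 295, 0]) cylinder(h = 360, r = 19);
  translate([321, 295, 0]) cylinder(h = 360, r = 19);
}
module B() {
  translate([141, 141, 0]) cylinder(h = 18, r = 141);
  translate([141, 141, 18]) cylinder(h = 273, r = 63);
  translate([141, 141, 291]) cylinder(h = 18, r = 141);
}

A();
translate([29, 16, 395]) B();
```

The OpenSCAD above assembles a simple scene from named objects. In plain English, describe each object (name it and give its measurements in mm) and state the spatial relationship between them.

A is a simple wooden stool: a rectangular seat 340 mm (x) by 314 mm (y), 35 mm thick, top face at z = 395 mm, on four round legs, each 38 mm in diameter. The legs rest on z = 0, each leg's axis is inset half a diameter from the nearest pair of seat edges (so the leg's bounding box is flush with the corner).

B is a spool: two coaxial disc flanges of radius 141 mm and thickness 18 mm, joined by a core cylinder of radius 63 mm and height 273 mm. The lower flange rests on z = 0 and the three cylinders share a vertical axis.

The spool is on top of the stool, centred.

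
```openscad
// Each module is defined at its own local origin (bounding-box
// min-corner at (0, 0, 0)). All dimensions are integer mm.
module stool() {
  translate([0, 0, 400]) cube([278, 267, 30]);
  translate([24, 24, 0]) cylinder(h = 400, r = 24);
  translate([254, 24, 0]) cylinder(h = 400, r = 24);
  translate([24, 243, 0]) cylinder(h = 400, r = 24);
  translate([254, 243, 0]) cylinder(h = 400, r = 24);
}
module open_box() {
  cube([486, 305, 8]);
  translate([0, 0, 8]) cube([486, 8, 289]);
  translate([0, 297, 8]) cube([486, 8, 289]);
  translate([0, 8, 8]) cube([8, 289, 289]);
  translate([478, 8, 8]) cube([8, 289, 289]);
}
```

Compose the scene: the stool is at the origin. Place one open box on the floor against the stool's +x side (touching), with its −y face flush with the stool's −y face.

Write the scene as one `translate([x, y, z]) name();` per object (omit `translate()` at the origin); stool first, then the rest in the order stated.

stool();
translate([278, 0, 0]) open_box();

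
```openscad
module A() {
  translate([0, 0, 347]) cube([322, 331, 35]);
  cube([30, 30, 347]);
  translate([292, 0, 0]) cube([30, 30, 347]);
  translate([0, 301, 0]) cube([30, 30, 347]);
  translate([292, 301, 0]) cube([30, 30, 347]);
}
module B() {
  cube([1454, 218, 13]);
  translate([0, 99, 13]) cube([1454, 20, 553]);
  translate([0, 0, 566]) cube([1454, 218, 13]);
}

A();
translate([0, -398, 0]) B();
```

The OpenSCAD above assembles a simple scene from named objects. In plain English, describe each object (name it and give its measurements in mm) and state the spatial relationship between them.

A is a simple wooden stool: a rectangular seat 322 mm (x) by 331 mm (y), 35 mm thick, top face at z = 382 mm, on four square legs, each 30×30 mm in cross-section. The legs rest on z = 0, each flush with a corner of the seat.

B is an I-beam lying along x, 1454 mm long. Overall section height 579 mm. Two flanges 218 mm wide (y) and 13 mm thick, one on the floor and one at the top; a web 20 mm thick runs between them, centred on the flange width.

The I-beam is on the floor beside the stool on its −y side.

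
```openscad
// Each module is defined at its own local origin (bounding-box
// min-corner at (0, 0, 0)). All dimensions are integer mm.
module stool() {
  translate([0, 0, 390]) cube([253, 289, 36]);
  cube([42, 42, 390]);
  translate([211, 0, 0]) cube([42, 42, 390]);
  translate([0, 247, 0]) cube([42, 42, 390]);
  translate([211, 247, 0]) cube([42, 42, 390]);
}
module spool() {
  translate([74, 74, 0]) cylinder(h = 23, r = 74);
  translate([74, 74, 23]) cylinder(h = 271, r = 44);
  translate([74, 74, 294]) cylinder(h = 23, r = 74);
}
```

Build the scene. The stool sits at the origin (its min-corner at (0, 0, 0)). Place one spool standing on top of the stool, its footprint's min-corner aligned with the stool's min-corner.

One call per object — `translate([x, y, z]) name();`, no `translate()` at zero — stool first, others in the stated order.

stool();
translate([0, 0, 426]) spool();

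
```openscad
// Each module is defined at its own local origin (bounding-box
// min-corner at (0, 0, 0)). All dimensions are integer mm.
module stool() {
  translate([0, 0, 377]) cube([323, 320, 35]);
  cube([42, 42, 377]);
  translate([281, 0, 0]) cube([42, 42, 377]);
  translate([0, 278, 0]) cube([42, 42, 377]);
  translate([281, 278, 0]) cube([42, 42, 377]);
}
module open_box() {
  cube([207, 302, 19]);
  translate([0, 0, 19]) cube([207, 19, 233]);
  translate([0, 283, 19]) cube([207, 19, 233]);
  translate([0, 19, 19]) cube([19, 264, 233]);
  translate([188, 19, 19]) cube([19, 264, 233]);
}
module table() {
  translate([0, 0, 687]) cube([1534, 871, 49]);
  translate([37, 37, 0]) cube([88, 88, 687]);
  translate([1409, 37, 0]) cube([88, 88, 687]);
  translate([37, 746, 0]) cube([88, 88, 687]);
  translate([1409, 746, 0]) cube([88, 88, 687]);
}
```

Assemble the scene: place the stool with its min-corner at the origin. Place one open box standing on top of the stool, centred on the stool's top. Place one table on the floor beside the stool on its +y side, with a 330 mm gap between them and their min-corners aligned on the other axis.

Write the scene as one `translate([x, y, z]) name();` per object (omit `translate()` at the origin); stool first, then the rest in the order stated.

stool();
translate([58, 9, 412]) open_box();
translate([0, 650, 0]) table();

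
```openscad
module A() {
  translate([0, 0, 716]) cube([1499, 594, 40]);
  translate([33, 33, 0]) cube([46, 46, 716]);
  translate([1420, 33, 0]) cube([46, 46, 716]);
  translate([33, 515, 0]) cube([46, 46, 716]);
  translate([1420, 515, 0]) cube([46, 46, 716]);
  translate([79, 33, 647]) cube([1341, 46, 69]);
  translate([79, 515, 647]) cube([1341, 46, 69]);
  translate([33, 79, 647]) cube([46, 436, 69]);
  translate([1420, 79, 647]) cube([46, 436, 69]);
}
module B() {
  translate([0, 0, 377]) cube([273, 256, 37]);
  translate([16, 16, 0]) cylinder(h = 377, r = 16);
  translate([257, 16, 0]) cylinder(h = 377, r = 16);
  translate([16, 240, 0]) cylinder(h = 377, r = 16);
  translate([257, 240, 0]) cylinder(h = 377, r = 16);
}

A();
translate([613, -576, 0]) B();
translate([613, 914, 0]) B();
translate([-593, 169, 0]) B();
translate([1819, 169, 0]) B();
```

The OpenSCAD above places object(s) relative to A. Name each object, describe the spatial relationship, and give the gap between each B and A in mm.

A is a table. B is a stool. Four stools sit around the table at the −y, +y, −x, +x sides. The gap between each stool and the table is 320 mm.

Each stool's nearest face is 320 mm from the table's bounding box.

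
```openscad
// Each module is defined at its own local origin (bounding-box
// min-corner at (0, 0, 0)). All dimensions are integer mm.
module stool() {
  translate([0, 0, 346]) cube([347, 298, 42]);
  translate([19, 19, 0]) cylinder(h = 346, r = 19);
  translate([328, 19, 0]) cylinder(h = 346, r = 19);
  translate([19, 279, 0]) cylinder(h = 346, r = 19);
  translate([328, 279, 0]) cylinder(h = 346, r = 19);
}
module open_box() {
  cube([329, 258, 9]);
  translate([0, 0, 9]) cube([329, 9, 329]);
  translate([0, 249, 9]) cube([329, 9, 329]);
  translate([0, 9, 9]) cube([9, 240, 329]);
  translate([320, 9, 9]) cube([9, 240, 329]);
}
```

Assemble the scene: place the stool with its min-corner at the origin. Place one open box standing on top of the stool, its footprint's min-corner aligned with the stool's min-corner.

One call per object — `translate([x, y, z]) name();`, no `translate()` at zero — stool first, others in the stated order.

stool();
translate([0, 0, 388]) open_box();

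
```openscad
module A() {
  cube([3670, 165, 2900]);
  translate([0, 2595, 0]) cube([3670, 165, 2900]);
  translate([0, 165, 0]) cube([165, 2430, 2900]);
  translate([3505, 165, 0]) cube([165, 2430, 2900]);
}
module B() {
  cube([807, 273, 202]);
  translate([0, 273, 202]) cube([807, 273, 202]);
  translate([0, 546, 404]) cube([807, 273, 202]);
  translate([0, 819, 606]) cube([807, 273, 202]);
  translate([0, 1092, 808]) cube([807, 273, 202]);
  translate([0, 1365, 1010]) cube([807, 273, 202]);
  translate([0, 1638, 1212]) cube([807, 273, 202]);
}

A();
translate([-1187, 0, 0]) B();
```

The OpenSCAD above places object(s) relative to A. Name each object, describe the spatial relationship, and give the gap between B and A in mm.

The staircase's nearest face is 380 mm from the house frame's −x face.

A is a house frame. B is a staircase. The staircase is on the floor beside the house frame on its −x side. The gap between the staircase and the house frame is 380 mm.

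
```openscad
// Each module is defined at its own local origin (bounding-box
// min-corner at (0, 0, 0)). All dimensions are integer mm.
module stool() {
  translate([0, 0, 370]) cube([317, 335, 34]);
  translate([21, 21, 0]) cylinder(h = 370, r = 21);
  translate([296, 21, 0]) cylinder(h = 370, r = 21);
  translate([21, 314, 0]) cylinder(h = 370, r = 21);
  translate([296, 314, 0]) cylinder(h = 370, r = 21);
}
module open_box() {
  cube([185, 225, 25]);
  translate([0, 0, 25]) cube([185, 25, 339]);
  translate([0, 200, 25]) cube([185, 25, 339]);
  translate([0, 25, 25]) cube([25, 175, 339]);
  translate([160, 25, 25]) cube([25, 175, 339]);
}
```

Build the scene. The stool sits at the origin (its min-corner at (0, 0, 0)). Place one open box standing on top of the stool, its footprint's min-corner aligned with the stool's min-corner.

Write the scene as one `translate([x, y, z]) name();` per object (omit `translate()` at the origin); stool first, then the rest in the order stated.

stool();
translate([0, 0, 404]) open_box();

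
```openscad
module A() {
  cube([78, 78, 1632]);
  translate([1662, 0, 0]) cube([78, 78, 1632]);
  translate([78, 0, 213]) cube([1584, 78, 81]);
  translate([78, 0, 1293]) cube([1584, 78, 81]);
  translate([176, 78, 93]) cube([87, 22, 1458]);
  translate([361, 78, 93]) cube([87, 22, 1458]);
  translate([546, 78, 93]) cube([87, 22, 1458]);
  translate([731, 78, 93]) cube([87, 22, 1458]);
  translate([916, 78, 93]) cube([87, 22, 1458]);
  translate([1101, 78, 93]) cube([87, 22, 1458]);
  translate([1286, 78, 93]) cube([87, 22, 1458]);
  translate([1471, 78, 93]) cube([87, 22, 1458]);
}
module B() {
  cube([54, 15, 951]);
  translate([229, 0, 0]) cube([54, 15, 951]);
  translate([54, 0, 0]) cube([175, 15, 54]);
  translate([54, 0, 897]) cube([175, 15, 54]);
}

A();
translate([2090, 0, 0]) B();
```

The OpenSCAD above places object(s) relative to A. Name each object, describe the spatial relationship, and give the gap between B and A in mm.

The picture frame's nearest face is 350 mm from the fence section's +x face.

A is a fence section. B is a picture frame. The picture frame is on the floor beside the fence section on its +x side. The gap between the picture frame and the fence section is 350 mm.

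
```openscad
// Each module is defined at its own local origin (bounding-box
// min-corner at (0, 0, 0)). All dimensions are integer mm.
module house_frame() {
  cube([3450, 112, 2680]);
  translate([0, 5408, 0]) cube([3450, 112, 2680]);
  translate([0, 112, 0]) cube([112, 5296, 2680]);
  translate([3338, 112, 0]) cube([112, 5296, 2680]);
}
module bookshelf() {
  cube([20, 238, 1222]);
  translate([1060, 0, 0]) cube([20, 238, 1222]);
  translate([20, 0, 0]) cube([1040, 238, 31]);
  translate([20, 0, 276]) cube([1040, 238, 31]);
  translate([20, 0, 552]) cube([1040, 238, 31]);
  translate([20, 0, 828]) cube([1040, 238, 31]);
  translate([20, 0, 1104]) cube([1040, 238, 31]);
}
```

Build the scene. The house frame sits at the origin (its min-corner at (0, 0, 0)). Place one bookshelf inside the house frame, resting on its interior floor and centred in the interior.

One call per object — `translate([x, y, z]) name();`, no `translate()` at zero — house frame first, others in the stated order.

house_frame();
translate([1185, 2641, 0]) bookshelf();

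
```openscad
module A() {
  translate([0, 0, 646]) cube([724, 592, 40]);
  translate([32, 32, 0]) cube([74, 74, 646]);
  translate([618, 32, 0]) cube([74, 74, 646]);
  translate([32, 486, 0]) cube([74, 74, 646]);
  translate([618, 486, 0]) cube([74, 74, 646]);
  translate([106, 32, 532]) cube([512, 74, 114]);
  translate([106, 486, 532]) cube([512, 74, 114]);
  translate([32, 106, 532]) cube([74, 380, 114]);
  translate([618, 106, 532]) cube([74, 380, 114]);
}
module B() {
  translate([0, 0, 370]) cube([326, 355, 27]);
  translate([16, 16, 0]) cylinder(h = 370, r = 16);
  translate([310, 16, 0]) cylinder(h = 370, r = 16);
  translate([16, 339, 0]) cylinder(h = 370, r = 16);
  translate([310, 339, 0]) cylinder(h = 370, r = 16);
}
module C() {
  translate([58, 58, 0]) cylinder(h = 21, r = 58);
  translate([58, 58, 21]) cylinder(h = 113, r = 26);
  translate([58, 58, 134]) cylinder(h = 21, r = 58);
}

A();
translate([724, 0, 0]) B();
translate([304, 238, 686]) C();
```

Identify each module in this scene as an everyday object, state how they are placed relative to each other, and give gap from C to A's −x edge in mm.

The spool's min-x is at 304; the table's min-x is 0; gap = 304 mm.

A is a table. B is a stool. C is a spool. The stool is against the table's +x side, with their −y faces flush. The spool is on top of the table, centred. The gap from the spool to the table's −x edge is 304 mm.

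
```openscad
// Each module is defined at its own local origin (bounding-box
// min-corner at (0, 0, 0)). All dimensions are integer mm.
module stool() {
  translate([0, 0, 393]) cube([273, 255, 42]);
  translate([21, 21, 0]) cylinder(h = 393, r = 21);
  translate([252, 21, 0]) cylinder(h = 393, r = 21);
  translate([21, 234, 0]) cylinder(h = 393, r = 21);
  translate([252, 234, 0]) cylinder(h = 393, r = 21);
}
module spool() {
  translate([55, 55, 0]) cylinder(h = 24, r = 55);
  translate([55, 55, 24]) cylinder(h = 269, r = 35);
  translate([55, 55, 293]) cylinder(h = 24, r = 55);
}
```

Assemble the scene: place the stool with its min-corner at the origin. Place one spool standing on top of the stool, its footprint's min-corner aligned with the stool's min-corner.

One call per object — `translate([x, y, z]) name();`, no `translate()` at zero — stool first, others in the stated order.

stool();
translate([0, 0, 435]) spool();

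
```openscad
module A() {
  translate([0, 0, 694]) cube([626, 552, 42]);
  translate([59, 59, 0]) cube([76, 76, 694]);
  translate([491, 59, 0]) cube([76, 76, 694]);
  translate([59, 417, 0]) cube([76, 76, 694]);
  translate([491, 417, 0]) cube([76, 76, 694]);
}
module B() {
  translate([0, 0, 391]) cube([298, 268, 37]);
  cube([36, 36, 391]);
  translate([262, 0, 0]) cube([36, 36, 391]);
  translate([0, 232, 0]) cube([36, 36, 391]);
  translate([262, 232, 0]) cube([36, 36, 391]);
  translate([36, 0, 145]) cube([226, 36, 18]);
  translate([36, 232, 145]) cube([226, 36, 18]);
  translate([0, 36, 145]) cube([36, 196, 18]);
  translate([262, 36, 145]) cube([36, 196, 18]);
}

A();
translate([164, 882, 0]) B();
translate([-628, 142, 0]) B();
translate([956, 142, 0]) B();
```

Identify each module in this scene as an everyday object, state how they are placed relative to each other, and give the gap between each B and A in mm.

A is a table. B is a stool. Three stools sit around the table at the +y, −x, +x sides. The gap between each stool and the table is 330 mm.

Each stool's nearest face is 330 mm from the table's bounding box.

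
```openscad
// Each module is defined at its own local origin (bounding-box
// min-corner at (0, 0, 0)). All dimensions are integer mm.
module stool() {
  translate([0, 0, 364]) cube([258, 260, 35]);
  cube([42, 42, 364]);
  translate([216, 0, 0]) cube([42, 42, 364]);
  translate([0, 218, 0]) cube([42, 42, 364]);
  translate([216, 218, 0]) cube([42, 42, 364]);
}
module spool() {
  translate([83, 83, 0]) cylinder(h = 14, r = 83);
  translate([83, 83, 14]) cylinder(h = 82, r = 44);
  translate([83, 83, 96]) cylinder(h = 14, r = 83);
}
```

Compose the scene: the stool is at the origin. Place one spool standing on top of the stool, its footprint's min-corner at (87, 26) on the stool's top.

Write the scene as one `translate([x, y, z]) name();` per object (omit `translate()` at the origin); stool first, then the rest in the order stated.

stool();
translate([87, 26, 399]) spool();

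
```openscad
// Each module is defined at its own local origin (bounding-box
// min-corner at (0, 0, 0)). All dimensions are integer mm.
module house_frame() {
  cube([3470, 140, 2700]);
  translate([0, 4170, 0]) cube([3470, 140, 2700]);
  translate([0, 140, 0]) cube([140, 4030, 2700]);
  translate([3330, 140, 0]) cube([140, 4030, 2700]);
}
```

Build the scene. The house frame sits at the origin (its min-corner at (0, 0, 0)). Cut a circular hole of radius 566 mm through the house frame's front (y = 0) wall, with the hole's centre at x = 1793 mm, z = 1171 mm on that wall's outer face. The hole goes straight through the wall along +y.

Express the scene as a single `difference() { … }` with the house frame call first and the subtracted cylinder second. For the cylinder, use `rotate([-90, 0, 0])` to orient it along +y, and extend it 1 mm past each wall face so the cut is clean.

difference() {
  house_frame();
  translate([1793, -1, 1171]) rotate([-90, 0, 0]) cylinder(h = 142, r = 566);
}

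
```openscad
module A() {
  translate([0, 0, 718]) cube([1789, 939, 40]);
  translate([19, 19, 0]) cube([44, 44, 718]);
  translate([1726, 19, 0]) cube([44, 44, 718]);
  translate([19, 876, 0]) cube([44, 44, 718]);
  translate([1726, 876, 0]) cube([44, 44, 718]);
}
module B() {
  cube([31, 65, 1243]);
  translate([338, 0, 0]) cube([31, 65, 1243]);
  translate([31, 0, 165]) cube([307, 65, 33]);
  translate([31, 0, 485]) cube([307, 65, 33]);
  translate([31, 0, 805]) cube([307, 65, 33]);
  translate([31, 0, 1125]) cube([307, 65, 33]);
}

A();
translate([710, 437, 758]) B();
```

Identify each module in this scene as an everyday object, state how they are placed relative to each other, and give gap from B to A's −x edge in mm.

The ladder's min-x is at 710; the table's min-x is 0; gap = 710 mm.

A is a table. B is a ladder. The ladder is on top of the table, centred. The gap from the ladder to the table's −x edge is 710 mm.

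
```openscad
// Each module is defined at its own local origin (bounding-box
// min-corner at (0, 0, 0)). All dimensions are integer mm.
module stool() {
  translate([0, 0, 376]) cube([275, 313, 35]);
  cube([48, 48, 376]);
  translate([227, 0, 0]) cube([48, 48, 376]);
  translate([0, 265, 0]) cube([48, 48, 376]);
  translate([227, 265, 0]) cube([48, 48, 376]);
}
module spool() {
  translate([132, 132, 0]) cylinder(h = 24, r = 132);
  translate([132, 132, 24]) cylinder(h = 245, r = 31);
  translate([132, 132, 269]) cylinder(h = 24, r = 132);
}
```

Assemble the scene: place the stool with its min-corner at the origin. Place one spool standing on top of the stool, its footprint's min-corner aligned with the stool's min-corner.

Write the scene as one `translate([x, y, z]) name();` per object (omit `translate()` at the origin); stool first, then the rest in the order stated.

stool();
translate([0, 0, 411]) spool();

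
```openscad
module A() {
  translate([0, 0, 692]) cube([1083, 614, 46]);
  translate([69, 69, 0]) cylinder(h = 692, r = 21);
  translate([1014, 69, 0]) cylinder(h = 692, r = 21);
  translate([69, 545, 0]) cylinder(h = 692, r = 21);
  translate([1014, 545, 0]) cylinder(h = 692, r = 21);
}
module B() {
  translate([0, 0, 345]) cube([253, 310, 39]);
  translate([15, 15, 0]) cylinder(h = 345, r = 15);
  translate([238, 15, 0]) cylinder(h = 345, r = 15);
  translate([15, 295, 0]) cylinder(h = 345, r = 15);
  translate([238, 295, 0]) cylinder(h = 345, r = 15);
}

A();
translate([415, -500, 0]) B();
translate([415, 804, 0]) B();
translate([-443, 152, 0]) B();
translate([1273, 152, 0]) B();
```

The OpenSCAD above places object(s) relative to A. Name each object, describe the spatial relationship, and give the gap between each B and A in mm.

Each stool's nearest face is 190 mm from the table's bounding box.

A is a table. B is a stool. Four stools sit around the table at the −y, +y, −x, +x sides. The gap between each stool and the table is 190 mm.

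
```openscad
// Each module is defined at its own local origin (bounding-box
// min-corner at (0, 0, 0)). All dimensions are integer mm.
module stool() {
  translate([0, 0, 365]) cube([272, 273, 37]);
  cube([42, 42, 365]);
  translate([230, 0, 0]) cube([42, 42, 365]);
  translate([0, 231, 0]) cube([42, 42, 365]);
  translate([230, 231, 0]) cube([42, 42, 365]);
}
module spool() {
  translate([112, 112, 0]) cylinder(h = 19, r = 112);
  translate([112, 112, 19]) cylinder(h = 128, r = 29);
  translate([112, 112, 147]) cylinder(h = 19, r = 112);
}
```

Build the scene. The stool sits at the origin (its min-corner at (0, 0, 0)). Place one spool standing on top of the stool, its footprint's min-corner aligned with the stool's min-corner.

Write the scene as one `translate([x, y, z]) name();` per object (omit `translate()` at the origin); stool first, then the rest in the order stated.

stool();
translate([0, 0, 402]) spool();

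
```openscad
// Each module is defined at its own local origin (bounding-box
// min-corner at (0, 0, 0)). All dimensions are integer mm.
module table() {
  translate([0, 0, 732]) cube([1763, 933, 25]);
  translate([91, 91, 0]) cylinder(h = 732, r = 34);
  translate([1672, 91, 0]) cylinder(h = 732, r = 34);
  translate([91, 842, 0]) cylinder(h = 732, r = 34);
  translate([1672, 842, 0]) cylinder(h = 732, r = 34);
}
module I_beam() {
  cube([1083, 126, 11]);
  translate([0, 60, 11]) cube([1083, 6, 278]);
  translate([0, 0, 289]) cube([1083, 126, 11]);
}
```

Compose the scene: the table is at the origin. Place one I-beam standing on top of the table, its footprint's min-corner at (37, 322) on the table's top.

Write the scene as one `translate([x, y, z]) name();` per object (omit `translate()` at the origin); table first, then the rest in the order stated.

table();
translate([37, 322, 757]) I_beam();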